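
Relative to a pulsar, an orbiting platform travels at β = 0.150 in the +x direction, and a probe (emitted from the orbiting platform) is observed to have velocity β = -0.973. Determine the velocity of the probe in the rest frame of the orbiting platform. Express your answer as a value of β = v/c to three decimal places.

β = -0.980

Invert the composition law: u' = (u − v)/(1 − uv/c²).
u' = (-0.973 − 0.150) / (1 − (-0.973)(0.150)) = -1.1230/1.1460 = -0.9800.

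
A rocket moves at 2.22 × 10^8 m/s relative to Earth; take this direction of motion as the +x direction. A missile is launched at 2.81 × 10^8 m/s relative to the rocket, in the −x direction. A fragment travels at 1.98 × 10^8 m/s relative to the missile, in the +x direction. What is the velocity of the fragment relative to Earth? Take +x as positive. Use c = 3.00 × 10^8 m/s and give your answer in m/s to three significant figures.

Apply u = (u' + v)/(1 + u'v/c²) successively, working outward toward Earth.
(Dividing each given speed by c = 3.00 × 10^8 m/s to work in units of c.)
Start: velocity of the rocket relative to Earth = 0.7400c.
Compose with the missile (u' = -0.937 in the rocket frame): u_1 = (-0.937 + 0.740) / (1 + (-0.937)·0.740) = -0.1967/0.3069 = -0.6409.
Compose with the fragment (u' = 0.660 in the missile frame): u_2 = (0.660 + (-0.641)) / (1 + 0.660·(-0.641)) = 0.0191/0.5770 = 0.0331.
So u = 0.0331 × 3.00 × 10^8 m/s.

+9.94 × 10^6 m/s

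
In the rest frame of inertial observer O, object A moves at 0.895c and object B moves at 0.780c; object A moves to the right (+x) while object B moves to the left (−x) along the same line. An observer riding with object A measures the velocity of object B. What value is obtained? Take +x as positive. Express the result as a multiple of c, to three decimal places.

β_A = 0.895, β_B = -0.780.
Transform to A's frame with the inverse velocity-addition law: u' = (u − v)/(1 − uv/c²), taking u = β_B and v = β_A.
u' = (-0.780 − 0.895) / (1 − (0.895)(-0.780)) = -1.6750/1.6981 = -0.9864.

-0.986c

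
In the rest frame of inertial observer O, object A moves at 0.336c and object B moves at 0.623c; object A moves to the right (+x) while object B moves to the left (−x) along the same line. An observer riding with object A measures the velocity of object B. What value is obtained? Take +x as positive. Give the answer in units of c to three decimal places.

-0.793c

β_A = 0.336, β_B = -0.623.
Transform to A's frame with the inverse velocity-addition law: u' = (u − v)/(1 − uv/c²), taking u = β_B and v = β_A.
u' = (-0.623 − 0.336) / (1 − (0.336)(-0.623)) = -0.9590/1.2093 = -0.7930.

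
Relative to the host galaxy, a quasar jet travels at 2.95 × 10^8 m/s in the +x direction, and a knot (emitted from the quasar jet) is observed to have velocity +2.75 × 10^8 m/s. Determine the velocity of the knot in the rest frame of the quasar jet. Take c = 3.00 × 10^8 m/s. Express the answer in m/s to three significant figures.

-2.03 × 10^8 m/s

v = 0.983c, u = 0.917c.
Invert the composition law: u' = (u − v)/(1 − uv/c²).
u' = (0.917 − 0.983) / (1 − (0.917)(0.983)) = -0.0667/0.0986 = -0.6761.
u' = -0.6761 × 3.00 × 10^8 m/s.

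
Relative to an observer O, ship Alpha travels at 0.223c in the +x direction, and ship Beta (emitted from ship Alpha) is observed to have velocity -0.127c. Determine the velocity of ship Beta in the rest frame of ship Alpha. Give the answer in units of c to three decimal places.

-0.340c

Invert the composition law: u' = (u − v)/(1 − uv/c²).
u' = (-0.127 − 0.223) / (1 − (-0.127)(0.223)) = -0.3500/1.0283 = -0.3404.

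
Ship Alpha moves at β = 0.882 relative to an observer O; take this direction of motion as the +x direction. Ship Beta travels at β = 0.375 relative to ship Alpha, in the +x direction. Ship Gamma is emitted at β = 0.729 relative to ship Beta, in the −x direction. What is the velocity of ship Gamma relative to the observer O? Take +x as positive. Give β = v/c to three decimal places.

Apply u = (u' + v)/(1 + u'v/c²) successively, working outward toward the observer O.
Start: velocity of ship Alpha relative to the observer O = 0.8820c.
Compose with ship Beta (u' = 0.375 in ship Alpha frame): u_1 = (0.375 + 0.882) / (1 + 0.375·0.882) = 1.2570/1.3308 = 0.9446.
Compose with ship Gamma (u' = -0.729 in ship Beta frame): u_2 = (-0.729 + 0.945) / (1 + (-0.729)·0.945) = 0.2156/0.3114 = 0.6923.

β = +0.692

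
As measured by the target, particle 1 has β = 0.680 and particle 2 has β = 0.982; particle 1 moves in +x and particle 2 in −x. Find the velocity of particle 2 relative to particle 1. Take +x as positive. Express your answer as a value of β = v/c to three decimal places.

β = -0.997

β_A = 0.680, β_B = -0.982.
Transform to A's frame with the inverse velocity-addition law: u' = (u − v)/(1 − uv/c²), taking u = β_B and v = β_A.
u' = (-0.982 − 0.680) / (1 − (0.680)(-0.982)) = -1.6620/1.6678 = -0.9965.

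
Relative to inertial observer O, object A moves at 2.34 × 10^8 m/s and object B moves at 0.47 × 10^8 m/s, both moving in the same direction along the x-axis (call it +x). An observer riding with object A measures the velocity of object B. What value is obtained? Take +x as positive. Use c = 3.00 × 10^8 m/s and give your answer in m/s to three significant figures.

β_A = 0.780, β_B = 0.157 (dividing each by c = 3.00 × 10^8 m/s).
Transform to A's frame with the inverse velocity-addition law: u' = (u − v)/(1 − uv/c²), taking u = β_B and v = β_A.
u' = (0.157 − 0.780) / (1 − (0.780)(0.157)) = -0.6233/0.8778 = -0.7101.
u' = -0.7101 × 3.00 × 10^8 m/s.

-2.13 × 10^8 m/s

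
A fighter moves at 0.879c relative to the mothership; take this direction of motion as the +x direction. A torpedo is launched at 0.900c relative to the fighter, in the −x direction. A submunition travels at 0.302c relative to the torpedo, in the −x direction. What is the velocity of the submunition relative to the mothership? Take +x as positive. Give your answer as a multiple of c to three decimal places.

Apply u = (u' + v)/(1 + u'v/c²) successively, working outward toward the mothership.
Start: velocity of the fighter relative to the mothership = 0.8790c.
Compose with the torpedo (u' = -0.900 in the fighter frame): u_1 = (-0.900 + 0.879) / (1 + (-0.900)·0.879) = -0.0210/0.2089 = -0.1005.
Compose with the submunition (u' = -0.302 in the torpedo frame): u_2 = (-0.302 + (-0.101)) / (1 + (-0.302)·(-0.101)) = -0.4025/1.0304 = -0.3907.

-0.391c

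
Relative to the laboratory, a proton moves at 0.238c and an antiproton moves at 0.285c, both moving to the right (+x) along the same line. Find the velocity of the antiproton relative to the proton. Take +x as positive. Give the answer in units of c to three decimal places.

+0.050c

β_A = 0.238, β_B = 0.285.
Transform to A's frame with the inverse velocity-addition law: u' = (u − v)/(1 − uv/c²), taking u = β_B and v = β_A.
u' = (0.285 − 0.238) / (1 − (0.238)(0.285)) = 0.0470/0.9322 = 0.0504.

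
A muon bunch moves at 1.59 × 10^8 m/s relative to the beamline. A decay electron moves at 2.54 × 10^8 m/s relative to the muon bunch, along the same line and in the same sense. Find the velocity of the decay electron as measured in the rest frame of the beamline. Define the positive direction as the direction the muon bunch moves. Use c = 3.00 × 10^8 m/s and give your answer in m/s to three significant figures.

In units of c (dividing by 3.00 × 10^8 m/s): v = 0.530, u' = 0.847.
u = (u' + v)/(1 + u'v/c²):
u = (0.847 + 0.530) / (1 + 0.847·0.530) = 1.3767/1.4487 = 0.9503
Converting back: u = 0.9503 × 3.00 × 10^8 m/s.

2.85 × 10^8 m/s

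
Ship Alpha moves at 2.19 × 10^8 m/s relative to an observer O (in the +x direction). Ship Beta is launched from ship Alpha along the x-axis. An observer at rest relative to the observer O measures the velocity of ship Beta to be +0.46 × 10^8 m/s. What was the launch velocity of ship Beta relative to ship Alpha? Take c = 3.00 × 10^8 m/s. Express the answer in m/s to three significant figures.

-1.95 × 10^8 m/s

v = 0.730c, u = 0.153c.
Invert the composition law: u' = (u − v)/(1 − uv/c²).
u' = (0.153 − 0.730) / (1 − (0.153)(0.730)) = -0.5767/0.8881 = -0.6494.
u' = -0.6494 × 3.00 × 10^8 m/s.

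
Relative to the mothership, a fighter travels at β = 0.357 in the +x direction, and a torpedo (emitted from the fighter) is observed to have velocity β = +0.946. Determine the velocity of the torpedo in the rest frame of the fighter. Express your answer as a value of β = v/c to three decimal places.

Invert the composition law: u' = (u − v)/(1 − uv/c²).
u' = (0.946 − 0.357) / (1 − (0.946)(0.357)) = 0.5890/0.6623 = 0.8894.

β = +0.889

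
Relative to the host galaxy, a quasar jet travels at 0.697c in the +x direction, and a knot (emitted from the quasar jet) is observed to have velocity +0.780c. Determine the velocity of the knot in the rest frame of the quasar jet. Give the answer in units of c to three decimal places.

Invert the composition law: u' = (u − v)/(1 − uv/c²).
u' = (0.780 − 0.697) / (1 − (0.780)(0.697)) = 0.0830/0.4563 = 0.1819.

+0.182c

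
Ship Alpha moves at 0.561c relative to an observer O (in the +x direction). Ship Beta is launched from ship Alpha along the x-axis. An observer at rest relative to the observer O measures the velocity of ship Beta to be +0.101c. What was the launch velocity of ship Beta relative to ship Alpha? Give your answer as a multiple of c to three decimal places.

Invert the composition law: u' = (u − v)/(1 − uv/c²).
u' = (0.101 − 0.561) / (1 − (0.101)(0.561)) = -0.4600/0.9433 = -0.4876.

-0.488c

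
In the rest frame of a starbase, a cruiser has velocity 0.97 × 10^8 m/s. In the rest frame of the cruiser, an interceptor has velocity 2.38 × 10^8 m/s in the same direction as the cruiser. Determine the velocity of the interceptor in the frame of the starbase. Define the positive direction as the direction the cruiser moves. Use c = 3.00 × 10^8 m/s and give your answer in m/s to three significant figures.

In units of c (dividing by 3.00 × 10^8 m/s): v = 0.323, u' = 0.793.
u = (u' + v)/(1 + u'v/c²):
u = (0.793 + 0.323) / (1 + 0.793·0.323) = 1.1167/1.2565 = 0.8887
(Galilean addition would give +1.117c, exceeding c.)
Converting back: u = 0.8887 × 3.00 × 10^8 m/s.

2.67 × 10^8 m/s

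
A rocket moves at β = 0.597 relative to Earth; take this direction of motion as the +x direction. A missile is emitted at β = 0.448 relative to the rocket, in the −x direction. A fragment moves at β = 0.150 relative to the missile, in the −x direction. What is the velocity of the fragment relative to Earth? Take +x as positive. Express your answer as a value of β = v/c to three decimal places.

Apply u = (u' + v)/(1 + u'v/c²) successively, working outward toward Earth.
Start: velocity of the rocket relative to Earth = 0.5970c.
Compose with the missile (u' = -0.448 in the rocket frame): u_1 = (-0.448 + 0.597) / (1 + (-0.448)·0.597) = 0.1490/0.7325 = 0.2034.
Compose with the fragment (u' = -0.150 in the missile frame): u_2 = (-0.150 + 0.203) / (1 + (-0.150)·0.203) = 0.0534/0.9695 = 0.0551.

β = +0.055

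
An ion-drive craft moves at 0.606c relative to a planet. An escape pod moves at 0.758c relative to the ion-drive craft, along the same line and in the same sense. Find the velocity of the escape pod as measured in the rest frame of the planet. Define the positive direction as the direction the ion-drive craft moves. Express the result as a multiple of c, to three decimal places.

With v = 0.606 and u' = 0.758 (in units of c),
u = (u' + v)/(1 + u'v/c²):
u = (0.758 + 0.606) / (1 + 0.758·0.606) = 1.3640/1.4593 = 0.9347

0.935c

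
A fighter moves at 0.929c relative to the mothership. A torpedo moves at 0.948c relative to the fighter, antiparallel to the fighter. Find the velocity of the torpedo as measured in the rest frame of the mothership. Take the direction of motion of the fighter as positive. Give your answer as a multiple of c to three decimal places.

With v = 0.929 and u' = -0.948 (in units of c),
u = (u' + v)/(1 + u'v/c²):
u = (-0.948 + 0.929) / (1 + (-0.948)·0.929) = -0.0190/0.1193 = -0.1593
(Galilean addition would give -0.019c.)

-0.159c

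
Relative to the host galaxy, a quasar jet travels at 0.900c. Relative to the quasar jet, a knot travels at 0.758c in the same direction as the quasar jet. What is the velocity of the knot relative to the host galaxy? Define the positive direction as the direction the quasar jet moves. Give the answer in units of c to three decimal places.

0.986c

With v = 0.900 and u' = 0.758 (in units of c),
u = (u' + v)/(1 + u'v/c²):
u = (0.758 + 0.900) / (1 + 0.758·0.900) = 1.6580/1.6822 = 0.9856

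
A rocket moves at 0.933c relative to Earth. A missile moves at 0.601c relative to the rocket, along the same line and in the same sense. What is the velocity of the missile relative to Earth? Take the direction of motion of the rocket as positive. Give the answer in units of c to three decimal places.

With v = 0.933 and u' = 0.601 (in units of c),
u = (u' + v)/(1 + u'v/c²):
u = (0.601 + 0.933) / (1 + 0.601·0.933) = 1.5340/1.5607 = 0.9829

0.983c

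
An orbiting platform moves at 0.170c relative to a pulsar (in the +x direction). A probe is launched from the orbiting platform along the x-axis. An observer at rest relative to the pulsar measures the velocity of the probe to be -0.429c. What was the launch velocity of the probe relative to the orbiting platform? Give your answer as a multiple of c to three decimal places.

Invert the composition law: u' = (u − v)/(1 − uv/c²).
u' = (-0.429 − 0.170) / (1 − (-0.429)(0.170)) = -0.5990/1.0729 = -0.5583.

-0.558c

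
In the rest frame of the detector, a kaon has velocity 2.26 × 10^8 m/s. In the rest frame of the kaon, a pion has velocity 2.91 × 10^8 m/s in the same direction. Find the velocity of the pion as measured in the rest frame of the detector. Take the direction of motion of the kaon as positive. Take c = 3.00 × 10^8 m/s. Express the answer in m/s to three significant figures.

2.99 × 10^8 m/s

In units of c (dividing by 3.00 × 10^8 m/s): v = 0.753, u' = 0.970.
u = (u' + v)/(1 + u'v/c²):
u = (0.970 + 0.753) / (1 + 0.970·0.753) = 1.7233/1.7307 = 0.9957
(Galilean addition would give +1.723c, exceeding c.)
Converting back: u = 0.9957 × 3.00 × 10^8 m/s.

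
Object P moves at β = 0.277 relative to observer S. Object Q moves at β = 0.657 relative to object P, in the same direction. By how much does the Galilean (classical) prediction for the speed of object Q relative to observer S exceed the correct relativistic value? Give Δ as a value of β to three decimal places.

Δ = 0.144

Galilean: u_cl = 0.657 + 0.277 = 0.9340.
Relativistic: u_rel = (0.657 + 0.277) / (1 + 0.657·0.277) = 0.9340/1.1820 = 0.7902.
Δ = 0.9340 − 0.7902 = 0.1438.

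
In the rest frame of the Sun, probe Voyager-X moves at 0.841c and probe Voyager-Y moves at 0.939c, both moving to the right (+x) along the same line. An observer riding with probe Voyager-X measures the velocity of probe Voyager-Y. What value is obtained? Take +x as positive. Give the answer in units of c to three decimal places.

β_A = 0.841, β_B = 0.939.
Transform to A's frame with the inverse velocity-addition law: u' = (u − v)/(1 − uv/c²), taking u = β_B and v = β_A.
u' = (0.939 − 0.841) / (1 − (0.841)(0.939)) = 0.0980/0.2103 = 0.4660.

+0.466c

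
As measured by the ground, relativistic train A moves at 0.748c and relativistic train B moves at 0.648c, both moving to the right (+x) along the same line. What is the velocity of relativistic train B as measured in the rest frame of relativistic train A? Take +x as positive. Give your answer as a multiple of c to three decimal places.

-0.194c

β_A = 0.748, β_B = 0.648.
Transform to A's frame with the inverse velocity-addition law: u' = (u − v)/(1 − uv/c²), taking u = β_B and v = β_A.
u' = (0.648 − 0.748) / (1 − (0.748)(0.648)) = -0.1000/0.5153 = -0.1941.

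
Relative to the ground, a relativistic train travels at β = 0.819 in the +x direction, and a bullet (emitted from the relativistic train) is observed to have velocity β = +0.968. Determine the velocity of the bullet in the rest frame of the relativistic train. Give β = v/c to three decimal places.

β = +0.719

Invert the composition law: u' = (u − v)/(1 − uv/c²).
u' = (0.968 − 0.819) / (1 − (0.968)(0.819)) = 0.1490/0.2072 = 0.7191.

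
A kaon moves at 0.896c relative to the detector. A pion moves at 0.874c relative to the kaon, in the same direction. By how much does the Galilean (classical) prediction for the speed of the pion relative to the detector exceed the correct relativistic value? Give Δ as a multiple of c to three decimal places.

Δ = 0.777c

Galilean: u_cl = 0.874 + 0.896 = 1.7700.
Relativistic: u_rel = (0.874 + 0.896) / (1 + 0.874·0.896) = 1.7700/1.7831 = 0.9927.
Δ = 1.7700 − 0.9927 = 0.7773.
(The classical prediction exceeds c; the relativistic result does not.)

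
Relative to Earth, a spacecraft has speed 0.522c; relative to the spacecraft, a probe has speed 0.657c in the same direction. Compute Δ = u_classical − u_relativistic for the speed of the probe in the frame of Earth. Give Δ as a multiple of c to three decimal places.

Galilean: u_cl = 0.657 + 0.522 = 1.1790.
Relativistic: u_rel = (0.657 + 0.522) / (1 + 0.657·0.522) = 1.1790/1.3430 = 0.8779.
Δ = 1.1790 − 0.8779 = 0.3011.
(The classical prediction exceeds c; the relativistic result does not.)

Δ = 0.301c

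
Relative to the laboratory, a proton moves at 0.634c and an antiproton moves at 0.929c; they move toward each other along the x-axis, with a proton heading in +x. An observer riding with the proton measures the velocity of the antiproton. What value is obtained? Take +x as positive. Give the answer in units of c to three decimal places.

β_A = 0.634, β_B = -0.929.
Transform to A's frame with the inverse velocity-addition law: u' = (u − v)/(1 − uv/c²), taking u = β_B and v = β_A.
u' = (-0.929 − 0.634) / (1 − (0.634)(-0.929)) = -1.5630/1.5890 = -0.9836.

-0.984c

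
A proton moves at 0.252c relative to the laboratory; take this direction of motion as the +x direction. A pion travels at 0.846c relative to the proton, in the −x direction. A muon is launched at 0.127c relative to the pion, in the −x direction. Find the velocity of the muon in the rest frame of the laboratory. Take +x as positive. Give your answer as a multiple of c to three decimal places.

Apply u = (u' + v)/(1 + u'v/c²) successively, working outward toward the laboratory.
Start: velocity of the proton relative to the laboratory = 0.2520c.
Compose with the pion (u' = -0.846 in the proton frame): u_1 = (-0.846 + 0.252) / (1 + (-0.846)·0.252) = -0.5940/0.7868 = -0.7549.
Compose with the muon (u' = -0.127 in the pion frame): u_2 = (-0.127 + (-0.755)) / (1 + (-0.127)·(-0.755)) = -0.8819/1.0959 = -0.8048.

-0.805c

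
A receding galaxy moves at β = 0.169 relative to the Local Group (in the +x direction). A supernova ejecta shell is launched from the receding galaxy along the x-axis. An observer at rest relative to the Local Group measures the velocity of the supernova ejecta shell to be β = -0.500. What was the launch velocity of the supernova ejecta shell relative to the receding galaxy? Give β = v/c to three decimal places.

β = -0.617

Invert the composition law: u' = (u − v)/(1 − uv/c²).
u' = (-0.500 − 0.169) / (1 − (-0.500)(0.169)) = -0.6690/1.0845 = -0.6169.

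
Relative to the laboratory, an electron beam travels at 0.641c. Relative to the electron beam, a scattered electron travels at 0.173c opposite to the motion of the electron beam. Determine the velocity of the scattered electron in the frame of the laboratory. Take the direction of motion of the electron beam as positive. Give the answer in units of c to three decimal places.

+0.526c

With v = 0.641 and u' = -0.173 (in units of c),
u = (u' + v)/(1 + u'v/c²):
u = (-0.173 + 0.641) / (1 + (-0.173)·0.641) = 0.4680/0.8891 = 0.5264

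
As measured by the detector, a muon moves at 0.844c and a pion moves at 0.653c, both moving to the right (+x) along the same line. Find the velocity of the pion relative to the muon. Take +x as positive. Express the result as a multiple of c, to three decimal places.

β_A = 0.844, β_B = 0.653.
Transform to A's frame with the inverse velocity-addition law: u' = (u − v)/(1 − uv/c²), taking u = β_B and v = β_A.
u' = (0.653 − 0.844) / (1 − (0.844)(0.653)) = -0.1910/0.4489 = -0.4255.

-0.426c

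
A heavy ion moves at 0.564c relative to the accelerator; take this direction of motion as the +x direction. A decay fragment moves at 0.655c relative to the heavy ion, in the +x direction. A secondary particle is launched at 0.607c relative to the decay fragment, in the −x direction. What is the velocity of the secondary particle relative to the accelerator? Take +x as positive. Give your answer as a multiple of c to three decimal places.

Apply u = (u' + v)/(1 + u'v/c²) successively, working outward toward the accelerator.
Start: velocity of the heavy ion relative to the accelerator = 0.5640c.
Compose with the decay fragment (u' = 0.655 in the heavy ion frame): u_1 = (0.655 + 0.564) / (1 + 0.655·0.564) = 1.2190/1.3694 = 0.8902.
Compose with the secondary particle (u' = -0.607 in the decay fragment frame): u_2 = (-0.607 + 0.890) / (1 + (-0.607)·0.890) = 0.2832/0.4597 = 0.6160.

+0.616c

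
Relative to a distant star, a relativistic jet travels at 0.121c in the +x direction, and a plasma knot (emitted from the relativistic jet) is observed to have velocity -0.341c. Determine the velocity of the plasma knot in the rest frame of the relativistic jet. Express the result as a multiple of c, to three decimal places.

Invert the composition law: u' = (u − v)/(1 − uv/c²).
u' = (-0.341 − 0.121) / (1 − (-0.341)(0.121)) = -0.4620/1.0413 = -0.4437.

-0.444c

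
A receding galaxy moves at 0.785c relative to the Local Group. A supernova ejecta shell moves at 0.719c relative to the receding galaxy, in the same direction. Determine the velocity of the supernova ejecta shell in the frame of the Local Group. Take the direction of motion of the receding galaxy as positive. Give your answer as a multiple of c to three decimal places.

0.961c

With v = 0.785 and u' = 0.719 (in units of c),
u = (u' + v)/(1 + u'v/c²):
u = (0.719 + 0.785) / (1 + 0.719·0.785) = 1.5040/1.5644 = 0.9614
(Galilean addition would give +1.504c, exceeding c.)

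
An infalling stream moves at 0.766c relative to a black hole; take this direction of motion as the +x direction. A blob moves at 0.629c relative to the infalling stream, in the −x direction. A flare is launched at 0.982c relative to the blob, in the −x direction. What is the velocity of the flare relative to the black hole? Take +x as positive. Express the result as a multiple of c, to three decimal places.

Apply u = (u' + v)/(1 + u'v/c²) successively, working outward toward the black hole.
Start: velocity of the infalling stream relative to the black hole = 0.7660c.
Compose with the blob (u' = -0.629 in the infalling stream frame): u_1 = (-0.629 + 0.766) / (1 + (-0.629)·0.766) = 0.1370/0.5182 = 0.2644.
Compose with the flare (u' = -0.982 in the blob frame): u_2 = (-0.982 + 0.264) / (1 + (-0.982)·0.264) = -0.7176/0.7404 = -0.9693.

-0.969c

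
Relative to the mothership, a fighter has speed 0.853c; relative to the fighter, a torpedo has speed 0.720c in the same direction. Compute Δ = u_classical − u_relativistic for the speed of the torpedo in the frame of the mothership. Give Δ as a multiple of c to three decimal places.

Galilean: u_cl = 0.720 + 0.853 = 1.5730.
Relativistic: u_rel = (0.720 + 0.853) / (1 + 0.720·0.853) = 1.5730/1.6142 = 0.9745.
Δ = 1.5730 − 0.9745 = 0.5985.
(The classical prediction exceeds c; the relativistic result does not.)

Δ = 0.598c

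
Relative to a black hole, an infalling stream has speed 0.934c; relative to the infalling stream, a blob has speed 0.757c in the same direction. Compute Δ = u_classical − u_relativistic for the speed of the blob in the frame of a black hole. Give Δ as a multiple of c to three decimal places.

Galilean: u_cl = 0.757 + 0.934 = 1.6910.
Relativistic: u_rel = (0.757 + 0.934) / (1 + 0.757·0.934) = 1.6910/1.7070 = 0.9906.
Δ = 1.6910 − 0.9906 = 0.7004.
(The classical prediction exceeds c; the relativistic result does not.)

Δ = 0.700c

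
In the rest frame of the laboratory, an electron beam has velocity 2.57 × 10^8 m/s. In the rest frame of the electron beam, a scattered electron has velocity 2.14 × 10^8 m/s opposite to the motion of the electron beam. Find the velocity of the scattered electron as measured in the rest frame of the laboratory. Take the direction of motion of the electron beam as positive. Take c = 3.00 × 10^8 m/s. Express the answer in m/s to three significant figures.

+1.11 × 10^8 m/s

In units of c (dividing by 3.00 × 10^8 m/s): v = 0.857, u' = -0.713.
u = (u' + v)/(1 + u'v/c²):
u = (-0.713 + 0.857) / (1 + (-0.713)·0.857) = 0.1433/0.3889 = 0.3686
Converting back: u = 0.3686 × 3.00 × 10^8 m/s.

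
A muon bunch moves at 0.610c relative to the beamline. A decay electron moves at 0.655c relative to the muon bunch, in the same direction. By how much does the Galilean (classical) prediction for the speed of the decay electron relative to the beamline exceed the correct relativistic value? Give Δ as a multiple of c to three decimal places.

Galilean: u_cl = 0.655 + 0.610 = 1.2650.
Relativistic: u_rel = (0.655 + 0.610) / (1 + 0.655·0.610) = 1.2650/1.3996 = 0.9039.
Δ = 1.2650 − 0.9039 = 0.3611.
(The classical prediction exceeds c; the relativistic result does not.)

Δ = 0.361c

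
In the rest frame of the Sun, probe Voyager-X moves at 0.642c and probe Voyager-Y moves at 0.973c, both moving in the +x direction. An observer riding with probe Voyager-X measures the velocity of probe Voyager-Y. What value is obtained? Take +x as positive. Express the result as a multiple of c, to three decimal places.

β_A = 0.642, β_B = 0.973.
Transform to A's frame with the inverse velocity-addition law: u' = (u − v)/(1 − uv/c²), taking u = β_B and v = β_A.
u' = (0.973 − 0.642) / (1 − (0.642)(0.973)) = 0.3310/0.3753 = 0.8819.

+0.882c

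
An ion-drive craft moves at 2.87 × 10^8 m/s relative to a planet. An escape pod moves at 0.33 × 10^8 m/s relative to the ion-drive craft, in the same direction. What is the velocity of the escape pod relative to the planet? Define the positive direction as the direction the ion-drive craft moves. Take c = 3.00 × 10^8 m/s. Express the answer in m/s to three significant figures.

In units of c (dividing by 3.00 × 10^8 m/s): v = 0.957, u' = 0.110.
u = (u' + v)/(1 + u'v/c²):
u = (0.110 + 0.957) / (1 + 0.110·0.957) = 1.0667/1.1052 = 0.9651
Converting back: u = 0.9651 × 3.00 × 10^8 m/s.

2.90 × 10^8 m/s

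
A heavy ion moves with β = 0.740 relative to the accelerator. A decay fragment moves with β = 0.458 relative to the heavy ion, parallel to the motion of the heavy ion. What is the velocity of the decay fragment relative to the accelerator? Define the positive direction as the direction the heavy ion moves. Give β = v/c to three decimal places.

With v = 0.740 and u' = 0.458 (in units of c),
u = (u' + v)/(1 + u'v/c²):
u = (0.458 + 0.740) / (1 + 0.458·0.740) = 1.1980/1.3389 = 0.8948
(Galilean addition would give +1.198c, exceeding c.)

β = 0.895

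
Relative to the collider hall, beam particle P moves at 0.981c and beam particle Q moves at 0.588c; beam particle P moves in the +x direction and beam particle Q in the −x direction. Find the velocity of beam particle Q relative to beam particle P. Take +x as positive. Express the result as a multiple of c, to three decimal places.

β_A = 0.981, β_B = -0.588.
Transform to A's frame with the inverse velocity-addition law: u' = (u − v)/(1 − uv/c²), taking u = β_B and v = β_A.
u' = (-0.588 − 0.981) / (1 − (0.981)(-0.588)) = -1.5690/1.5768 = -0.9950.

-0.995c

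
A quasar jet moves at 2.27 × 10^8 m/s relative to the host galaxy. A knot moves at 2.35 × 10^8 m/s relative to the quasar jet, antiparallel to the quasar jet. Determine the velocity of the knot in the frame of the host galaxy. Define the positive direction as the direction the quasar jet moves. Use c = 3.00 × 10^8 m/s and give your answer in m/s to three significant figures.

In units of c (dividing by 3.00 × 10^8 m/s): v = 0.757, u' = -0.783.
u = (u' + v)/(1 + u'v/c²):
u = (-0.783 + 0.757) / (1 + (-0.783)·0.757) = -0.0267/0.4073 = -0.0655
Converting back: u = -0.0655 × 3.00 × 10^8 m/s.

-1.96 × 10^7 m/s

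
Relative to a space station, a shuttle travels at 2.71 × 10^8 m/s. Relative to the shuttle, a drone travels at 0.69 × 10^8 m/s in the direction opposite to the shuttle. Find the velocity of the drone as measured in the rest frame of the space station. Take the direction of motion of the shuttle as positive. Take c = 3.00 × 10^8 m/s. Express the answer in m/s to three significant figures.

+2.55 × 10^8 m/s

In units of c (dividing by 3.00 × 10^8 m/s): v = 0.903, u' = -0.230.
u = (u' + v)/(1 + u'v/c²):
u = (-0.230 + 0.903) / (1 + (-0.230)·0.903) = 0.6733/0.7922 = 0.8499
Converting back: u = 0.8499 × 3.00 × 10^8 m/s.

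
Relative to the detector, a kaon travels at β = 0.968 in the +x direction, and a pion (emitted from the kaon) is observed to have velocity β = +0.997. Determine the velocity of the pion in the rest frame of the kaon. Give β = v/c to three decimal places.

Invert the composition law: u' = (u − v)/(1 − uv/c²).
u' = (0.997 − 0.968) / (1 − (0.997)(0.968)) = 0.0290/0.0349 = 0.8309.

β = +0.831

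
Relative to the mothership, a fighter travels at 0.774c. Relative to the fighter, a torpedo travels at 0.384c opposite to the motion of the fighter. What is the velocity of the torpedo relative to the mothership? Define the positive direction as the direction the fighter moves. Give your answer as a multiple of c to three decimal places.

With v = 0.774 and u' = -0.384 (in units of c),
u = (u' + v)/(1 + u'v/c²):
u = (-0.384 + 0.774) / (1 + (-0.384)·0.774) = 0.3900/0.7028 = 0.5549

+0.555c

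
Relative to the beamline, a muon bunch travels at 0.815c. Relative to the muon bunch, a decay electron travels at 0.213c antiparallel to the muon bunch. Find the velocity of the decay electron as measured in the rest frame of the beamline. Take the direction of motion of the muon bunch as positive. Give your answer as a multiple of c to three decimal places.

With v = 0.815 and u' = -0.213 (in units of c),
u = (u' + v)/(1 + u'v/c²):
u = (-0.213 + 0.815) / (1 + (-0.213)·0.815) = 0.6020/0.8264 = 0.7285
(Galilean addition would give +0.602c.)

+0.728c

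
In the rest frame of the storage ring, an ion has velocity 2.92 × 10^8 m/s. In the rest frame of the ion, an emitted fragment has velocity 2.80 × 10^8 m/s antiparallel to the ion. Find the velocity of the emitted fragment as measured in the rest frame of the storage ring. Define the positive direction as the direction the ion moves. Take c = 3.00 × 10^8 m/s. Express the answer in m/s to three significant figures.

In units of c (dividing by 3.00 × 10^8 m/s): v = 0.973, u' = -0.933.
u = (u' + v)/(1 + u'v/c²):
u = (-0.933 + 0.973) / (1 + (-0.933)·0.973) = 0.0400/0.0916 = 0.4369
(Galilean addition would give +0.040c.)
Converting back: u = 0.4369 × 3.00 × 10^8 m/s.

+1.31 × 10^8 m/s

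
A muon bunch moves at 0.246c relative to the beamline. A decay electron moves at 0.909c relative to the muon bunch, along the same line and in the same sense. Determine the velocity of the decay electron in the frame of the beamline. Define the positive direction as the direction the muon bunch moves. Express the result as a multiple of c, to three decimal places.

With v = 0.246 and u' = 0.909 (in units of c),
u = (u' + v)/(1 + u'v/c²):
u = (0.909 + 0.246) / (1 + 0.909·0.246) = 1.1550/1.2236 = 0.9439

0.944c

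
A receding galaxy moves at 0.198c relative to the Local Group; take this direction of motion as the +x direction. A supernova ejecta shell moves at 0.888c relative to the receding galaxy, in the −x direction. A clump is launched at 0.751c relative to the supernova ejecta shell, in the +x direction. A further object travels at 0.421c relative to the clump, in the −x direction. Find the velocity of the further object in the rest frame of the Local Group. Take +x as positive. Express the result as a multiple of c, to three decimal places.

-0.595c

Apply u = (u' + v)/(1 + u'v/c²) successively, working outward toward the Local Group.
Start: velocity of the receding galaxy relative to the Local Group = 0.1980c.
Compose with the supernova ejecta shell (u' = -0.888 in the receding galaxy frame): u_1 = (-0.888 + 0.198) / (1 + (-0.888)·0.198) = -0.6900/0.8242 = -0.8372.
Compose with the clump (u' = 0.751 in the supernova ejecta shell frame): u_2 = (0.751 + (-0.837)) / (1 + 0.751·(-0.837)) = -0.0862/0.3713 = -0.2322.
Compose with the further object (u' = -0.421 in the clump frame): u_3 = (-0.421 + (-0.232)) / (1 + (-0.421)·(-0.232)) = -0.6532/1.0977 = -0.5950.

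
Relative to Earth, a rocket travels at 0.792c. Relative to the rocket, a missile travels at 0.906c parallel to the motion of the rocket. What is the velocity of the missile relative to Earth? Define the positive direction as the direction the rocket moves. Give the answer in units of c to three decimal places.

With v = 0.792 and u' = 0.906 (in units of c),
u = (u' + v)/(1 + u'v/c²):
u = (0.906 + 0.792) / (1 + 0.906·0.792) = 1.6980/1.7176 = 0.9886

0.989c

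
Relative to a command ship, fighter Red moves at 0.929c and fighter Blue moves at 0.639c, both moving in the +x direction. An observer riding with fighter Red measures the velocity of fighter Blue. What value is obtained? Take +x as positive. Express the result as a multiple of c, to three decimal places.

-0.714c

β_A = 0.929, β_B = 0.639.
Transform to A's frame with the inverse velocity-addition law: u' = (u − v)/(1 − uv/c²), taking u = β_B and v = β_A.
u' = (0.639 − 0.929) / (1 − (0.929)(0.639)) = -0.2900/0.4064 = -0.7136.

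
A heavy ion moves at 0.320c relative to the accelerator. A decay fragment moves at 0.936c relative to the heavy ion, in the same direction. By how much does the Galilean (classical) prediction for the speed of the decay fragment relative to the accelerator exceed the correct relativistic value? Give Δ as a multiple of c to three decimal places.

Δ = 0.289c

Galilean: u_cl = 0.936 + 0.320 = 1.2560.
Relativistic: u_rel = (0.936 + 0.320) / (1 + 0.936·0.320) = 1.2560/1.2995 = 0.9665.
Δ = 1.2560 − 0.9665 = 0.2895.
(The classical prediction exceeds c; the relativistic result does not.)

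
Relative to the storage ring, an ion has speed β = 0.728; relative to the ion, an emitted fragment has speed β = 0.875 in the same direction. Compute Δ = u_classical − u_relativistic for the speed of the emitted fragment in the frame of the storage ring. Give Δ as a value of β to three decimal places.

Δ = 0.624

Galilean: u_cl = 0.875 + 0.728 = 1.6030.
Relativistic: u_rel = (0.875 + 0.728) / (1 + 0.875·0.728) = 1.6030/1.6370 = 0.9792.
Δ = 1.6030 − 0.9792 = 0.6238.
(The classical prediction exceeds c; the relativistic result does not.)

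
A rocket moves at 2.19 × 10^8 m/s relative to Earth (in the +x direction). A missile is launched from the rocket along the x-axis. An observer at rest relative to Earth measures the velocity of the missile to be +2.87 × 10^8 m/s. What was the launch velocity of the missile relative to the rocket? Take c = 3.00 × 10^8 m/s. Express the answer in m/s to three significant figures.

v = 0.730c, u = 0.957c.
Invert the composition law: u' = (u − v)/(1 − uv/c²).
u' = (0.957 − 0.730) / (1 − (0.957)(0.730)) = 0.2267/0.3016 = 0.7515.
u' = 0.7515 × 3.00 × 10^8 m/s.

+2.25 × 10^8 m/s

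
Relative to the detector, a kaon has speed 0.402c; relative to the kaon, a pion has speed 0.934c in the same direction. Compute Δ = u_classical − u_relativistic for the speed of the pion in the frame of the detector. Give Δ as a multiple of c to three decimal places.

Galilean: u_cl = 0.934 + 0.402 = 1.3360.
Relativistic: u_rel = (0.934 + 0.402) / (1 + 0.934·0.402) = 1.3360/1.3755 = 0.9713.
Δ = 1.3360 − 0.9713 = 0.3647.
(The classical prediction exceeds c; the relativistic result does not.)

Δ = 0.365c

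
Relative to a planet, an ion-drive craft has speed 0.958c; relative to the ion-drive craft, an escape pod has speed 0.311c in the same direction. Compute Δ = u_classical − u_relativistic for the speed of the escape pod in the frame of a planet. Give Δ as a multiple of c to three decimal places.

Galilean: u_cl = 0.311 + 0.958 = 1.2690.
Relativistic: u_rel = (0.311 + 0.958) / (1 + 0.311·0.958) = 1.2690/1.2979 = 0.9777.
Δ = 1.2690 − 0.9777 = 0.2913.
(The classical prediction exceeds c; the relativistic result does not.)

Δ = 0.291c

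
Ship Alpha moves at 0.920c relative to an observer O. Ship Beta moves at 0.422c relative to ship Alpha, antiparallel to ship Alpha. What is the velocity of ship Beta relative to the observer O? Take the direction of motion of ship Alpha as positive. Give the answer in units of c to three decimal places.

+0.814c

With v = 0.920 and u' = -0.422 (in units of c),
u = (u' + v)/(1 + u'v/c²):
u = (-0.422 + 0.920) / (1 + (-0.422)·0.920) = 0.4980/0.6118 = 0.8140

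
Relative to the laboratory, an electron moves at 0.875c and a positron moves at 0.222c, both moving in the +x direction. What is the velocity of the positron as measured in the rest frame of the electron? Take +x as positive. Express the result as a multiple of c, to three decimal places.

-0.810c

β_A = 0.875, β_B = 0.222.
Transform to A's frame with the inverse velocity-addition law: u' = (u − v)/(1 − uv/c²), taking u = β_B and v = β_A.
u' = (0.222 − 0.875) / (1 − (0.875)(0.222)) = -0.6530/0.8057 = -0.8104.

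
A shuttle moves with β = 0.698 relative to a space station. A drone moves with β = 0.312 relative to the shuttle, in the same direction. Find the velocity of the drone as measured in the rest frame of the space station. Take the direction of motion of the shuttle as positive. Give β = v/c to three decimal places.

β = 0.829

With v = 0.698 and u' = 0.312 (in units of c),
u = (u' + v)/(1 + u'v/c²):
u = (0.312 + 0.698) / (1 + 0.312·0.698) = 1.0100/1.2178 = 0.8294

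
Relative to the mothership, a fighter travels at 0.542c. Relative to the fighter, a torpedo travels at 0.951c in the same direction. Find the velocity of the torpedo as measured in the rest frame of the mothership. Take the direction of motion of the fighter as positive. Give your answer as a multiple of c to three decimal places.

0.985c

With v = 0.542 and u' = 0.951 (in units of c),
u = (u' + v)/(1 + u'v/c²):
u = (0.951 + 0.542) / (1 + 0.951·0.542) = 1.4930/1.5154 = 0.9852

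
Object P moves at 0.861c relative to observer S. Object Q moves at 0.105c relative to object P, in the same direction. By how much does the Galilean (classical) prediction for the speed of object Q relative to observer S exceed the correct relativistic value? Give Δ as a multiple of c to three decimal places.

Galilean: u_cl = 0.105 + 0.861 = 0.9660.
Relativistic: u_rel = (0.105 + 0.861) / (1 + 0.105·0.861) = 0.9660/1.0904 = 0.8859.
Δ = 0.9660 − 0.8859 = 0.0801.

Δ = 0.080c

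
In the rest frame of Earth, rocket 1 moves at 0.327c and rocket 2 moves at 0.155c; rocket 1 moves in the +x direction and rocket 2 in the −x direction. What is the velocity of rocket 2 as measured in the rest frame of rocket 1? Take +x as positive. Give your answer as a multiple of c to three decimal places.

β_A = 0.327, β_B = -0.155.
Transform to A's frame with the inverse velocity-addition law: u' = (u − v)/(1 − uv/c²), taking u = β_B and v = β_A.
u' = (-0.155 − 0.327) / (1 − (0.327)(-0.155)) = -0.4820/1.0507 = -0.4587.

-0.459c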